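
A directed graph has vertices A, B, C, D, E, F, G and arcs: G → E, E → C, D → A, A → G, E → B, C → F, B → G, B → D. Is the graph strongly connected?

No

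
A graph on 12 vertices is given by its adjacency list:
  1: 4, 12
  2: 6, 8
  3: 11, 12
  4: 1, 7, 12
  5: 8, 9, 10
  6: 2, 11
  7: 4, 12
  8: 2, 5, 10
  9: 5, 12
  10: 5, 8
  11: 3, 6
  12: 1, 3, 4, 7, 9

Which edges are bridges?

none

The edges on the cycle 8-10-5-8 are not bridges since each lies on that cycle.
Every edge lies on some cycle, so there are no bridges.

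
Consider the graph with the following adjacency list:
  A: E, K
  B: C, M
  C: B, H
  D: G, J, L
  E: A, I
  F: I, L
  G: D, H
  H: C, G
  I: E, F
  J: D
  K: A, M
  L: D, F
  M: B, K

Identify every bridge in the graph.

The edges on the cycle D-L-F-I-E-A-K-M-B-C-H-G-D are not bridges since each lies on that cycle.
But removing D-J disconnects D from J — this is a bridge.

D-J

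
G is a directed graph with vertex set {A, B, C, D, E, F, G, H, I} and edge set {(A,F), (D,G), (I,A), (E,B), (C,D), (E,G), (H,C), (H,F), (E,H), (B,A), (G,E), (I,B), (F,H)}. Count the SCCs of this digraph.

2

{A, B, C, D, E, F, G, H} are all mutually reachable — one SCC of size 8.
{I} is an SCC by itself.
That gives 2 strongly connected components.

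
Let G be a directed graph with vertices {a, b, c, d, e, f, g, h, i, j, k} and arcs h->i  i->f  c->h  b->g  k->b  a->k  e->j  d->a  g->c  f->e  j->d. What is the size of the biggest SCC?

11

{a, b, c, d, e, f, g, h, i, j, k} are all mutually reachable — one SCC of size 11.
The largest has 11 vertices.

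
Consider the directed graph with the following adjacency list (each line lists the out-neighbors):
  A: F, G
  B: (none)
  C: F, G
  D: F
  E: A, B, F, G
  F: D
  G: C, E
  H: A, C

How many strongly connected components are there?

4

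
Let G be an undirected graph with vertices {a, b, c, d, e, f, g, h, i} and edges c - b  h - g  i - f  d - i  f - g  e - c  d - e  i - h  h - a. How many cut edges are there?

5

The edges on the cycle i-f-g-h-i are not bridges since each lies on that cycle.
But removing e - c disconnects e from c; removing d - i disconnects d from i; removing b - c disconnects b from c; removing e - d disconnects e from d — these are bridges.
In total 5 edges are bridges.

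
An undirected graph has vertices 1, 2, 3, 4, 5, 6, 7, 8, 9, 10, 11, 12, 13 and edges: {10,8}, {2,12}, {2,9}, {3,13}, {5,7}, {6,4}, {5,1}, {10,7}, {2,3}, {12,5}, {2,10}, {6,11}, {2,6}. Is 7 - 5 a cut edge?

After removing 7 - 5, the path 7-10-2-12-5 still connects them, so the edge is not a bridge.

No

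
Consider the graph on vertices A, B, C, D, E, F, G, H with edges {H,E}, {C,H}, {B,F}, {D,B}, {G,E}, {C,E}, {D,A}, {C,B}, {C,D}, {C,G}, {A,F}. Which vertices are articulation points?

C

Removing C increases the component count from 1 to 2, so C is a cut vertex.
By contrast removing F leaves 1 component; it is not a cut vertex. No other vertex is a cut vertex either.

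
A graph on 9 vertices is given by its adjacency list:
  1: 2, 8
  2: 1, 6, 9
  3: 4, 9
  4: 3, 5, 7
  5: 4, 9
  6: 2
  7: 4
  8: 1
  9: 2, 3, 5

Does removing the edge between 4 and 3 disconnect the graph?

After removing 4-3, the path 4-5-9-3 still connects them, so the edge is not a bridge.

No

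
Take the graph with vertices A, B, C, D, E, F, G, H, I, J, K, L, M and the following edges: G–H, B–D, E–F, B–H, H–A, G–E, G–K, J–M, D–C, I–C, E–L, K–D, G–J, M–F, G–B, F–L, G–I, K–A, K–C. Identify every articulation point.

Removing G increases the component count from 1 to 2, so G is a cut vertex.
By contrast removing B leaves 1 component; it is not a cut vertex. No other vertex is a cut vertex either.

G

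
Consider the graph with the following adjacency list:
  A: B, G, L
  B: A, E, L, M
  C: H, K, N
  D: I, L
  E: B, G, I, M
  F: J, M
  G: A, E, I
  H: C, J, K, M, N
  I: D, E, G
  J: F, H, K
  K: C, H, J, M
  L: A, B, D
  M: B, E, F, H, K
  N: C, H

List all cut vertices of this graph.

M

Removing M increases the component count from 1 to 2, so M is a cut vertex.
By contrast removing I leaves 1 component; it is not a cut vertex. No other vertex is a cut vertex either.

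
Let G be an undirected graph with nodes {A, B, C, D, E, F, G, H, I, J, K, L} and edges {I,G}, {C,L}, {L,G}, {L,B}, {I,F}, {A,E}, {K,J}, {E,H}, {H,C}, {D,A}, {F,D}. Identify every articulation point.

Removing L increases the component count from 2 to 3, so L is a cut vertex.
By contrast removing F leaves 2 components; it is not a cut vertex. No other vertex is a cut vertex either.

L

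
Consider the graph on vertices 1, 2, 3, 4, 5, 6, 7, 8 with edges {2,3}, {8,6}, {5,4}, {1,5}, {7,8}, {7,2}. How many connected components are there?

2

Starting from 1 we can reach 1, 4, 5. That is one component of size 3.
Starting from 2 we can reach 2, 3, 6, 7, 8. That is one component of size 5.
Total: 2 components.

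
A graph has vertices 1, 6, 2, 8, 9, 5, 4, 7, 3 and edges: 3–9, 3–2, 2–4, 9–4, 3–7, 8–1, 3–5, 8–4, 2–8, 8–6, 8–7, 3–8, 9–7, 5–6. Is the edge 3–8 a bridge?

No

After removing 3–8, the path 3-2-8 still connects them, so the edge is not a bridge.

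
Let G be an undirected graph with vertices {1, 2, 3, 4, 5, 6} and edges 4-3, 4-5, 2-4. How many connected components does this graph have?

1 is isolated — a component by itself.
6 is isolated — a component by itself.
Starting from 2 we can reach 2, 3, 4, 5. That is one component of size 4.
Total: 3 components.

3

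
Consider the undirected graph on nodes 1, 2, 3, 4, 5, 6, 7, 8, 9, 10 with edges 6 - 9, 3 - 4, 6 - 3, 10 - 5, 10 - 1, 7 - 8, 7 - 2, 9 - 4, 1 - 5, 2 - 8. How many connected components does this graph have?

3

Starting from 2 we can reach 2, 7, 8. That is one component of size 3.
Starting from 1 we can reach 1, 5, 10. That is one component of size 3.
Starting from 3 we can reach 3, 4, 6, 9. That is one component of size 4.
Total: 3 components.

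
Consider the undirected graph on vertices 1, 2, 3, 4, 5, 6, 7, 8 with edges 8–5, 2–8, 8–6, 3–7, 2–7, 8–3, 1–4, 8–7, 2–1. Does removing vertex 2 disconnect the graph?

Deleting 2 raises the number of components from 1 to 2, so 2 is a cut vertex.

Yes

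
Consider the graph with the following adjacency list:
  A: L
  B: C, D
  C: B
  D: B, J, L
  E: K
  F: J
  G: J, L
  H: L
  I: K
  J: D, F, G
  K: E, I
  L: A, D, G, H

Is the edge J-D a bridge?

No

After removing J-D, the path J-G-L-D still connects them, so the edge is not a bridge.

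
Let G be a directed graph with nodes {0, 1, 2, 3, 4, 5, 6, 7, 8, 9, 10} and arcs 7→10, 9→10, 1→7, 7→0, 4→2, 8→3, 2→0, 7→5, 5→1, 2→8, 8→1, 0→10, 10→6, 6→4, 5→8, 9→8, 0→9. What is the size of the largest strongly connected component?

{0, 1, 2, 4, 5, 6, 7, 8, 9, 10} are all mutually reachable — one SCC of size 10.
{3} is an SCC by itself.
The largest has 10 vertices.

10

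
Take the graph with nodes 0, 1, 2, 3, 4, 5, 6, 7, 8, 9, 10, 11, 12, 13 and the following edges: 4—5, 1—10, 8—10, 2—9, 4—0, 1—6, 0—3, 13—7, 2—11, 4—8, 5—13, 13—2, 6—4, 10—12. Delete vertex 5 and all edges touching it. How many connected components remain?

With 5 gone, the remaining components are: {2, 7, 9, 11, 13}; {0, 1, 3, 4, 6, 8, 10, 12}.
That is 2 components.

2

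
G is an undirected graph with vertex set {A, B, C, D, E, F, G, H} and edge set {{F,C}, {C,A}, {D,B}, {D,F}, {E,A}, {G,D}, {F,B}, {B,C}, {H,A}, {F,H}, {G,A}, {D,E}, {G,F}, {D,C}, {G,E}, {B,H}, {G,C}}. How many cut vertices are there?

0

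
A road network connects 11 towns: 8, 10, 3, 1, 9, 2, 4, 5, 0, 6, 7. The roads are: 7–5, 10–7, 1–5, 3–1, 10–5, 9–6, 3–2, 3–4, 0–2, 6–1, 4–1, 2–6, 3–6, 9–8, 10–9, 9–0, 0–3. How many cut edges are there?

The edges on the cycle 0-3-2-0 are not bridges since each lies on that cycle.
But removing 9–8 disconnects 9 from 8 — this is a bridge.

1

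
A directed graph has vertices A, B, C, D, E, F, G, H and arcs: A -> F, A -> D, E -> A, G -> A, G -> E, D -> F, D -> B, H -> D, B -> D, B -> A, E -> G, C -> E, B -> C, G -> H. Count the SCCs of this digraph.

2

{A, B, C, D, E, G, H} are all mutually reachable — one SCC of size 7.
{F} is an SCC by itself.
That gives 2 strongly connected components.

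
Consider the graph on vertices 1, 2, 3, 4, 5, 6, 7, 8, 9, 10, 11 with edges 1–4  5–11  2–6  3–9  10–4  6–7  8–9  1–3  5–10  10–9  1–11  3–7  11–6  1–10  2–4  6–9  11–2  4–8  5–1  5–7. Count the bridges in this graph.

The edges on the cycle 5-1-11-2-6-7-5 are not bridges since each lies on that cycle.
Every edge lies on some cycle, so there are no bridges.

0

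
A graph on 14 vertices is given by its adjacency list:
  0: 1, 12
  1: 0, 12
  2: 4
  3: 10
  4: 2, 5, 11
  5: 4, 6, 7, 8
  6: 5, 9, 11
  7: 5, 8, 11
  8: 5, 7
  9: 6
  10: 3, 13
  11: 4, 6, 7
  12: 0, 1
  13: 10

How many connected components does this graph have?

Starting from 3 we can reach 3, 10, 13. That is one component of size 3.
Starting from 0 we can reach 0, 1, 12. That is one component of size 3.
Starting from 2 we can reach 2, 4, 5, 6, 7, 8, 9, 11. That is one component of size 8.
Total: 3 components.

3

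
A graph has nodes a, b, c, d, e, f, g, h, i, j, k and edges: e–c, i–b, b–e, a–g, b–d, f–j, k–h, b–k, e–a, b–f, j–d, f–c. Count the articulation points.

4

Removing a increases the component count from 1 to 2, so a is a cut vertex.
Removing b increases the component count from 1 to 3, so b is a cut vertex.
Removing e increases the component count from 1 to 2, so e is a cut vertex.
Likewise k is a cut vertex.
By contrast removing c leaves 1 component; it is not a cut vertex. No other vertex is a cut vertex either.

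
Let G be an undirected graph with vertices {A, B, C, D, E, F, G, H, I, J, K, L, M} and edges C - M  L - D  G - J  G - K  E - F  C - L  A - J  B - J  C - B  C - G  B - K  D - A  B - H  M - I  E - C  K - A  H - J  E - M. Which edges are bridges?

The edges on the cycle B-H-J-B are not bridges since each lies on that cycle.
But removing F - E disconnects F from E; removing I - M disconnects I from M — these are bridges.

E-F, I-M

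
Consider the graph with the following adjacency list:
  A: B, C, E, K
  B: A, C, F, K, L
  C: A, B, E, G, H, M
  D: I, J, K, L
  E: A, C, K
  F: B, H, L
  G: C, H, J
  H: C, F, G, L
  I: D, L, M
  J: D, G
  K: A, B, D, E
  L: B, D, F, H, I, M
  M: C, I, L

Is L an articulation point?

No

Deleting L leaves 1 component (was 1) (its neighbors B, D, F, H, I, M remain connected to each other), so L is not a cut vertex.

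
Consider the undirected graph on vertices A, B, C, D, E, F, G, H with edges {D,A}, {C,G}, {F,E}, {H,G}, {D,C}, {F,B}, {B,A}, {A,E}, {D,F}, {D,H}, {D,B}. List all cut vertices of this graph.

D

Removing D increases the component count from 1 to 2, so D is a cut vertex.
By contrast removing F leaves 1 component; it is not a cut vertex. No other vertex is a cut vertex either.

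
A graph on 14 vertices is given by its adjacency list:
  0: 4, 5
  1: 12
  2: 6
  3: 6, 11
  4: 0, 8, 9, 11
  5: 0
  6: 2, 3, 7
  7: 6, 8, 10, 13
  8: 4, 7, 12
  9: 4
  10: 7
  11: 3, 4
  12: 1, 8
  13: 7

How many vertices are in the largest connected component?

Starting from 0 we can reach 0, 1, 2, 3, 4, 5, 6, 7, 8, 9, 10, 11, 12, 13. That is one component of size 14.
The largest has 14 vertices.

14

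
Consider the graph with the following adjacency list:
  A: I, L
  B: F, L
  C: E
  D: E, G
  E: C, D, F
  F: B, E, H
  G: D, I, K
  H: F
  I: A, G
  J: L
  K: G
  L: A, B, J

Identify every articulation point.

Removing E increases the component count from 1 to 2, so E is a cut vertex.
Removing F increases the component count from 1 to 2, so F is a cut vertex.
Removing G increases the component count from 1 to 2, so G is a cut vertex.
Likewise L is a cut vertex.
By contrast removing K leaves 1 component; it is not a cut vertex. No other vertex is a cut vertex either.

E, F, G, L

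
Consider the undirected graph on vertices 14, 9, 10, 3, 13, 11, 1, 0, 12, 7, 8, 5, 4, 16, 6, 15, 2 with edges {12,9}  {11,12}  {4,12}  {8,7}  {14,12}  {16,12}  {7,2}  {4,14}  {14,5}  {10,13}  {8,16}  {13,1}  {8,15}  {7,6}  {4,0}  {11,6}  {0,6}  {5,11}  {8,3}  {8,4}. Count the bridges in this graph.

6

The edges on the cycle 4-14-5-11-12-4 are not bridges since each lies on that cycle.
But removing 8 - 15 disconnects 8 from 15; removing 9 - 12 disconnects 9 from 12; removing 8 - 3 disconnects 8 from 3; removing 1 - 13 disconnects 1 from 13 — these are bridges.
In total 6 edges are bridges.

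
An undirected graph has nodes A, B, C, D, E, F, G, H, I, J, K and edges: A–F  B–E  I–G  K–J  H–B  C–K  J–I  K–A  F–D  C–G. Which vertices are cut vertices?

Removing A increases the component count from 2 to 3, so A is a cut vertex.
Removing B increases the component count from 2 to 3, so B is a cut vertex.
Removing F increases the component count from 2 to 3, so F is a cut vertex.
Likewise K is a cut vertex.
By contrast removing I leaves 2 components; it is not a cut vertex. No other vertex is a cut vertex either.

A, B, F, K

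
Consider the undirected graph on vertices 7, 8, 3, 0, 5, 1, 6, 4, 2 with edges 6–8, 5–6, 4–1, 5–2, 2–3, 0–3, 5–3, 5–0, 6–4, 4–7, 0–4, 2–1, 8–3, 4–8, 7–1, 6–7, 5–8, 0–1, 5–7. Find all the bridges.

The edges on the cycle 5-0-4-6-5 are not bridges since each lies on that cycle.
Every edge lies on some cycle, so there are no bridges.

none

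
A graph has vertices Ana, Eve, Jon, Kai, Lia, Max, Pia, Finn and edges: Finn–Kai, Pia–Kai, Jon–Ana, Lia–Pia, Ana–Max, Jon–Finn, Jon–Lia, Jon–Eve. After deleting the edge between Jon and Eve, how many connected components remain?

Before removal there is 1 component.
Jon–Eve is a bridge — removing it separates Jon's side from Eve's side.
After removal: 2 components.

2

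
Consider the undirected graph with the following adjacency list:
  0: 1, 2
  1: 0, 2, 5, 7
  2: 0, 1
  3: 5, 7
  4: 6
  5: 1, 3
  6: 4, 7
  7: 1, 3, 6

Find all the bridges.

The edges on the cycle 1-5-3-7-1 are not bridges since each lies on that cycle.
But removing 4-6 disconnects 4 from 6; removing 7-6 disconnects 7 from 6 — these are bridges.

4-6, 6-7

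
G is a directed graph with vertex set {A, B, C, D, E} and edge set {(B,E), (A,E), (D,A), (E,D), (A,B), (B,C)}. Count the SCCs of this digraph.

{A, B, D, E} are all mutually reachable — one SCC of size 4.
{C} is an SCC by itself.
That gives 2 strongly connected components.

2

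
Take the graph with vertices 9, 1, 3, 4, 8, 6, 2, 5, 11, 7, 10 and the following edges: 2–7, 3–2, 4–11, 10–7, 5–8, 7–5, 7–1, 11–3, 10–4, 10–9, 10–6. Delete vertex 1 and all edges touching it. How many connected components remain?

With 1 gone, the remaining components are: {2, 3, 4, 5, 6, 7, 8, 9, 10, 11}.
That is 1 component.

1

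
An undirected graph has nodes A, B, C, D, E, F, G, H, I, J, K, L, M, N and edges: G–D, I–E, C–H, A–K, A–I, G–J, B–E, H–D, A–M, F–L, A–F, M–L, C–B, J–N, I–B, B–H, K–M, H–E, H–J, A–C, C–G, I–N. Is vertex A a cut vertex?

Yes

Deleting A raises the number of components from 1 to 2, so A is a cut vertex.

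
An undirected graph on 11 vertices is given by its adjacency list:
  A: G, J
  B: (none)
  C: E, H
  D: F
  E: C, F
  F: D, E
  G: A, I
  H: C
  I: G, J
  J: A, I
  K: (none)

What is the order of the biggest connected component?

B is isolated — a component by itself.
K is isolated — a component by itself.
Starting from A we can reach A, G, I, J. That is one component of size 4.
Starting from C we can reach C, D, E, F, H. That is one component of size 5.
The largest has 5 vertices.

5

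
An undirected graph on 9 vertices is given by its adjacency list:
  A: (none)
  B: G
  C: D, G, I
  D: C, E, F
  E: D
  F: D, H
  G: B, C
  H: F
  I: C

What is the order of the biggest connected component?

A is isolated — a component by itself.
Starting from B we can reach B, C, D, E, F, G, H, I. That is one component of size 8.
The largest has 8 vertices.

8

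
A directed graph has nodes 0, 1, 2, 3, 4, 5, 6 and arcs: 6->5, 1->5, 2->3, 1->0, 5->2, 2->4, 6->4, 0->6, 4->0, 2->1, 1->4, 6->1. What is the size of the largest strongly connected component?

{0, 1, 2, 4, 5, 6} are all mutually reachable — one SCC of size 6.
{3} is an SCC by itself.
The largest has 6 vertices.

6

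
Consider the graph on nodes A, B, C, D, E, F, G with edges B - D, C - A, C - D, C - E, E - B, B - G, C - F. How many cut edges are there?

3

The edges on the cycle C-E-B-D-C are not bridges since each lies on that cycle.
But removing B - G disconnects B from G; removing C - F disconnects C from F; removing C - A disconnects C from A — these are bridges.
That makes 3 bridges.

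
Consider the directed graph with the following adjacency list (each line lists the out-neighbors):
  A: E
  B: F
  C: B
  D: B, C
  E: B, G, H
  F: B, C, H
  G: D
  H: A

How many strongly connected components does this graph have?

1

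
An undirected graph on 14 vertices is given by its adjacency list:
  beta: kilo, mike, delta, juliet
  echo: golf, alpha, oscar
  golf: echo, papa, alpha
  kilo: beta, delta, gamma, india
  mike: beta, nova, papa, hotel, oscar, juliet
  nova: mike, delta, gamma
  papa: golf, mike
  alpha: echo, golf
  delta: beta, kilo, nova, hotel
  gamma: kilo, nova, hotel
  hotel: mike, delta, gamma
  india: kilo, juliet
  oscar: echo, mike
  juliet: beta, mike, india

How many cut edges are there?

0

The edges on the cycle golf-alpha-echo-golf are not bridges since each lies on that cycle.
Every edge lies on some cycle, so there are no bridges.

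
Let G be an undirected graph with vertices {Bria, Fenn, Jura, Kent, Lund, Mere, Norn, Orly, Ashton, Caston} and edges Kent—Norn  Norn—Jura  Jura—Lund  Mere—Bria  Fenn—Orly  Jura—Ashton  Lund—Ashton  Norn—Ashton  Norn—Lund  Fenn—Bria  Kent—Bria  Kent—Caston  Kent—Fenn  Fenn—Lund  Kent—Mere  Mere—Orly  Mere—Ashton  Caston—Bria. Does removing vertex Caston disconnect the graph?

Deleting Caston leaves 1 component (was 1) (its neighbors Bria, Kent remain connected to each other), so Caston is not a cut vertex.

No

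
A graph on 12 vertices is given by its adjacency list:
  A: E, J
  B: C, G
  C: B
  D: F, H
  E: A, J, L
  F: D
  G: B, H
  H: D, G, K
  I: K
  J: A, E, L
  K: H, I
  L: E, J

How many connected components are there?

Starting from A we can reach A, E, J, L. That is one component of size 4.
Starting from B we can reach B, C, D, F, G, H, I, K. That is one component of size 8.
Total: 2 components.

2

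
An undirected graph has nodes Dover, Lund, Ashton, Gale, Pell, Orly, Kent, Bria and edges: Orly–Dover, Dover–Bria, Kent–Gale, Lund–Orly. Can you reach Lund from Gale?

The component containing Gale is {Gale, Kent}, and Lund is not in it.

No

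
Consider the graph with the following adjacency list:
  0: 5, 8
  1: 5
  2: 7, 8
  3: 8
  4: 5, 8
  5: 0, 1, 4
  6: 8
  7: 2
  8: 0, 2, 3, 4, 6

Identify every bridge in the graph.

1-5, 2-7, 2-8, 3-8, 6-8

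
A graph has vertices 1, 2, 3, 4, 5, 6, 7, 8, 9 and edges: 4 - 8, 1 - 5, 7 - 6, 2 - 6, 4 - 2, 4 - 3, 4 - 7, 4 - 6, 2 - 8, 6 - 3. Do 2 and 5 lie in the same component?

No

The component containing 2 is {2, 3, 4, 6, 7, 8}, and 5 is not in it.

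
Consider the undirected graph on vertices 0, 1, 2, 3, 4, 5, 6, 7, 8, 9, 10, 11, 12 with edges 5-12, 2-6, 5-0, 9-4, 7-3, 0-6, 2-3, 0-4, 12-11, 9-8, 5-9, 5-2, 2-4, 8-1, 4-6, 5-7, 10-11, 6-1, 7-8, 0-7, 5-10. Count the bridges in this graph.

The edges on the cycle 5-2-3-7-5 are not bridges since each lies on that cycle.
Every edge lies on some cycle, so there are no bridges.

0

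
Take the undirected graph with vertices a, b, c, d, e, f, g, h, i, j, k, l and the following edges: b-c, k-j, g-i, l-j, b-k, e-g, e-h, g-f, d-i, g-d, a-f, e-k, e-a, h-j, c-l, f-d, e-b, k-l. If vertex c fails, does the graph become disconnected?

No

Deleting c leaves 1 component (was 1) (its neighbors b, l remain connected to each other), so c is not a cut vertex.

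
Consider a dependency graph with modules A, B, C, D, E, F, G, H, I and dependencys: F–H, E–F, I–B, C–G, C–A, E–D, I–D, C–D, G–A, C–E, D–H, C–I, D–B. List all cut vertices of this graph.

C

Removing C increases the component count from 1 to 2, so C is a cut vertex.
By contrast removing H leaves 1 component; it is not a cut vertex. No other vertex is a cut vertex either.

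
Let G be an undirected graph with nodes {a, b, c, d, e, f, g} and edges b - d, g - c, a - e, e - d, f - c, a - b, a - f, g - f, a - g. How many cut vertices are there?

1

Removing a increases the component count from 1 to 2, so a is a cut vertex.
By contrast removing f leaves 1 component; it is not a cut vertex. No other vertex is a cut vertex either.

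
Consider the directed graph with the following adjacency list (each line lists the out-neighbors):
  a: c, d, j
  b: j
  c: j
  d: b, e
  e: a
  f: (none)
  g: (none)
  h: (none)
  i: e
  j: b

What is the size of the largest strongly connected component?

3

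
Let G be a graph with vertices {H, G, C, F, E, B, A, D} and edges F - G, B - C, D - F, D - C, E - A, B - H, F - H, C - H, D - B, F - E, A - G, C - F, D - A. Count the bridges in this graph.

0

The edges on the cycle D-B-C-F-E-A-D are not bridges since each lies on that cycle.
Every edge lies on some cycle, so there are no bridges.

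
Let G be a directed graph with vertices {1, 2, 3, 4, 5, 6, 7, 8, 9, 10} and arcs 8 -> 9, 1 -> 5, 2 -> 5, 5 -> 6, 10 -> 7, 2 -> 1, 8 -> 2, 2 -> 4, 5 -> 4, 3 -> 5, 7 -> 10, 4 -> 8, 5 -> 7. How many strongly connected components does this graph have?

{1, 2, 4, 5, 8} are all mutually reachable — one SCC of size 5.
{7, 10} are all mutually reachable — one SCC of size 2.
{6} is an SCC by itself.
{3} is an SCC by itself.
{9} is an SCC by itself.
That gives 5 strongly connected components.

5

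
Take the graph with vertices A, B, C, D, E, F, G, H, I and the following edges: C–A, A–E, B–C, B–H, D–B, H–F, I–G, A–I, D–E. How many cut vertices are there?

Removing A increases the component count from 1 to 2, so A is a cut vertex.
Removing B increases the component count from 1 to 2, so B is a cut vertex.
Removing H increases the component count from 1 to 2, so H is a cut vertex.
Likewise I is a cut vertex.
By contrast removing C leaves 1 component; it is not a cut vertex. No other vertex is a cut vertex either.

4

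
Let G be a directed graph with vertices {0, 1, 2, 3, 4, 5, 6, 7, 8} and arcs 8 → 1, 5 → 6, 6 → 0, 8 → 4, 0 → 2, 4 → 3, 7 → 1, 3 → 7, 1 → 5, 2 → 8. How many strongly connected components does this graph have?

1

{0, 1, 2, 3, 4, 5, 6, 7, 8} are all mutually reachable — one SCC of size 9.
That gives 1 strongly connected component.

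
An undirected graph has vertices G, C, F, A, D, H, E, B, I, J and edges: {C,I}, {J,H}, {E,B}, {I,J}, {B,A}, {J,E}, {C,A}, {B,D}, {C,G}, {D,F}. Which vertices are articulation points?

Removing B increases the component count from 1 to 2, so B is a cut vertex.
Removing C increases the component count from 1 to 2, so C is a cut vertex.
Removing D increases the component count from 1 to 2, so D is a cut vertex.
Likewise J is a cut vertex.
By contrast removing G leaves 1 component; it is not a cut vertex. No other vertex is a cut vertex either.

B, C, D, J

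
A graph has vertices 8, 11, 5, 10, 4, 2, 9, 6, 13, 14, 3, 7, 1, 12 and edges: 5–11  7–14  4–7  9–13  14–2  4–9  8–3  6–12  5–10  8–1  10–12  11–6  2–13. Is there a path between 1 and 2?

No

The component containing 1 is {1, 3, 8}, and 2 is not in it.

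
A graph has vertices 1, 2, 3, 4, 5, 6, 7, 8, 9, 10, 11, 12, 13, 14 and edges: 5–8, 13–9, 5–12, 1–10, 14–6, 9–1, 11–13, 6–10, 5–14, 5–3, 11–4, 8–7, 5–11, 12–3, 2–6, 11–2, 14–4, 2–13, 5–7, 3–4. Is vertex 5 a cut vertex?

Yes

Deleting 5 raises the number of components from 1 to 2, so 5 is a cut vertex.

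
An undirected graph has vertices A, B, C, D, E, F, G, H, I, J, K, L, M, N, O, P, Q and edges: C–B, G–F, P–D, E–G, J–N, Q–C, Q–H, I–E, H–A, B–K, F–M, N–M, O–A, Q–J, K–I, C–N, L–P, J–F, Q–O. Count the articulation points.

2

Removing P increases the component count from 2 to 3, so P is a cut vertex.
Removing Q increases the component count from 2 to 3, so Q is a cut vertex.
By contrast removing D leaves 2 components; it is not a cut vertex. No other vertex is a cut vertex either.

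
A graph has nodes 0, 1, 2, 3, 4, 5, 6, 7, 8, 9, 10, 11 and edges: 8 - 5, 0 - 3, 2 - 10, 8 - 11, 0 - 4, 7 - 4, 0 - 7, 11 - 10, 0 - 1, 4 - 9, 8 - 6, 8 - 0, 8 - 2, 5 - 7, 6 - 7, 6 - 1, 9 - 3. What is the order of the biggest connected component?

Starting from 0 we can reach 0, 1, 2, 3, 4, 5, 6, 7, 8, 9, 10, 11. That is one component of size 12.
The largest has 12 vertices.

12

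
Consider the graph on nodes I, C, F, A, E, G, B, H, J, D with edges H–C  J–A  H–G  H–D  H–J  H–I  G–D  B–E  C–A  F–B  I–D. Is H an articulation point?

Deleting H raises the number of components from 2 to 3, so H is a cut vertex.

Yes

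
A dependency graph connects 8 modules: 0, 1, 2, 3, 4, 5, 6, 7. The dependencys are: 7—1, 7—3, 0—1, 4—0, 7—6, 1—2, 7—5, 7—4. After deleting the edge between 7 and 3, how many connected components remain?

Before removal there is 1 component.
7—3 is a bridge — removing it separates 7's side from 3's side.
After removal: 2 components.

2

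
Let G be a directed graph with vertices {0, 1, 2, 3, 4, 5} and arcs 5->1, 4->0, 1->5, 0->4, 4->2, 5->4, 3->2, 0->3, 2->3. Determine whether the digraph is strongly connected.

No

There is no directed path from 0 to 5, so the graph is not strongly connected.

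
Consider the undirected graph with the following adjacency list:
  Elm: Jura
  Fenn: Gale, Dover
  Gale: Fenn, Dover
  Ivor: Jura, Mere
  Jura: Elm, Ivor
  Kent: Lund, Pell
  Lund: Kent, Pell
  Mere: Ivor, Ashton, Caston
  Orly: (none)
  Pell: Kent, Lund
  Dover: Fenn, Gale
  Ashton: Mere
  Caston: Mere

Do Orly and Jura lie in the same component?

The component containing Orly is {Orly}, and Jura is not in it.

No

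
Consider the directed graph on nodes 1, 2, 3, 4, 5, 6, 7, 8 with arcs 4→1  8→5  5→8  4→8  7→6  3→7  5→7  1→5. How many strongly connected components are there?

{5, 8} are all mutually reachable — one SCC of size 2.
{4} is an SCC by itself.
{1} is an SCC by itself.
{6} is an SCC by itself.
{7} is an SCC by itself.
(and 2 more singleton SCCs)
That gives 7 strongly connected components.

7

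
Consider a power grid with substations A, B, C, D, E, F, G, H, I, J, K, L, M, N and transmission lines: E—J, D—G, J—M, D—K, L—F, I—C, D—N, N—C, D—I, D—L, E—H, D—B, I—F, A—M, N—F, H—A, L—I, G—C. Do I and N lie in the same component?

Yes

From I we can reach B, C, D, F, G, I, K, L, N, which includes N.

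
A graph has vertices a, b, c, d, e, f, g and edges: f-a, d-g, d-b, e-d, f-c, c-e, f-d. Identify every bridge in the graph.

a-f, b-d, d-g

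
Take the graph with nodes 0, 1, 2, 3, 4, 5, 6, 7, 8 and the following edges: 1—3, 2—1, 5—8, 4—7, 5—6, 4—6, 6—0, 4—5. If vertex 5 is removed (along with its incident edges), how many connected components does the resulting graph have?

3

With 5 gone, the remaining components are: {8}; {1, 2, 3}; {0, 4, 6, 7}.
That is 3 components.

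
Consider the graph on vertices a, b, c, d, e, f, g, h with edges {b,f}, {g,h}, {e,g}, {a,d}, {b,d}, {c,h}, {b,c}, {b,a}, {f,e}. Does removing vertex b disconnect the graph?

Deleting b raises the number of components from 1 to 2, so b is a cut vertex.

Yes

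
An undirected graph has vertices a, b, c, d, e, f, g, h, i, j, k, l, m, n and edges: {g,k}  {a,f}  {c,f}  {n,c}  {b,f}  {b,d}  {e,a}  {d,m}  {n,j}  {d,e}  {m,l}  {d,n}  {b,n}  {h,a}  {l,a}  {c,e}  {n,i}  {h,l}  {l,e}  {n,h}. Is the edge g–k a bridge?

Removing g–k leaves no path between g and k: the component count goes from 2 to 3. So it is a bridge.

Yes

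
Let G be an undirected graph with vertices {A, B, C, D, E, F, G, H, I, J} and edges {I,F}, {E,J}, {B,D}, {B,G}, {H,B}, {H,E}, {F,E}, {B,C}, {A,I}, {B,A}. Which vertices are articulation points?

B, E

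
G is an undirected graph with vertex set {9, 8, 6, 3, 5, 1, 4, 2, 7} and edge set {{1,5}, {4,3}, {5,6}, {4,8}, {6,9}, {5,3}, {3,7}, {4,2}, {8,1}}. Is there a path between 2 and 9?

From 2 we can reach 1, 2, 3, 4, 5, 6, 7, 8, 9, which includes 9.

Yes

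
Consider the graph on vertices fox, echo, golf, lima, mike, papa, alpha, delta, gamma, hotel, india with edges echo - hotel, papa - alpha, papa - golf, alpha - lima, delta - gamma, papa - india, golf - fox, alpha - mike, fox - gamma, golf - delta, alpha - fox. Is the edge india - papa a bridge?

Yes

Removing india - papa leaves no path between india and papa: the component count goes from 2 to 3. So it is a bridge.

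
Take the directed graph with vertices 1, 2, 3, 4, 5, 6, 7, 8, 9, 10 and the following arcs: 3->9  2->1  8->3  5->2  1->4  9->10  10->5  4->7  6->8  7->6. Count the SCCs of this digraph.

1

{1, 2, 3, 4, 5, 6, 7, 8, 9, 10} are all mutually reachable — one SCC of size 10.
That gives 1 strongly connected component.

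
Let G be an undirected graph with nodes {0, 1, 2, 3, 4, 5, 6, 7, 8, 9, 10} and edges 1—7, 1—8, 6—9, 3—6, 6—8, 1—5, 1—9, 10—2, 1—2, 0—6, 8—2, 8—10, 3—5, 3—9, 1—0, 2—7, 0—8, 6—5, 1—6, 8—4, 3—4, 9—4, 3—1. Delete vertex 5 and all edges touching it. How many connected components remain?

1

With 5 gone, the remaining components are: {0, 1, 2, 3, 4, 6, 7, 8, 9, 10}.
That is 1 component.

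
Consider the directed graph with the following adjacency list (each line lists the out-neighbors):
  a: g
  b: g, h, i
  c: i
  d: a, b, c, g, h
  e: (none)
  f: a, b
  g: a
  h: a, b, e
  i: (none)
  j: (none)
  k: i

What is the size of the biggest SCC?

2

{a, g} are all mutually reachable — one SCC of size 2.
{b, h} are all mutually reachable — one SCC of size 2.
{d} is an SCC by itself.
{c} is an SCC by itself.
{f} is an SCC by itself.
(and 4 more singleton SCCs)
The largest has 2 vertices.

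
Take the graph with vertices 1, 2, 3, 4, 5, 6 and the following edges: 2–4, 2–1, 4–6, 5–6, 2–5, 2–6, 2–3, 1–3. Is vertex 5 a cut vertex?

No

Deleting 5 leaves 1 component (was 1) (its neighbors 2, 6 remain connected to each other), so 5 is not a cut vertex.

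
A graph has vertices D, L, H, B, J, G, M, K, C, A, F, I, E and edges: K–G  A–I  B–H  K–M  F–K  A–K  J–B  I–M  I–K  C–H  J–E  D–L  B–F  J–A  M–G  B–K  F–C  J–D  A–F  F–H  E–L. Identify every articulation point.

J

Removing J increases the component count from 1 to 2, so J is a cut vertex.
By contrast removing K leaves 1 component; it is not a cut vertex. No other vertex is a cut vertex either.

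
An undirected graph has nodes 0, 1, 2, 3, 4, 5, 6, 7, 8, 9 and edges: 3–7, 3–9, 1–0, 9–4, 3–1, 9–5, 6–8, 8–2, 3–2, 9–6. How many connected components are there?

Starting from 0 we can reach 0, 1, 2, 3, 4, 5, 6, 7, 8, 9. That is one component of size 10.
Total: 1 component.

1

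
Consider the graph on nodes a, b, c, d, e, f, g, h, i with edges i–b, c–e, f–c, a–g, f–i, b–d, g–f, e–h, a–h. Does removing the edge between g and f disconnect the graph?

No

After removing g–f, the path g-a-h-e-c-f still connects them, so the edge is not a bridge.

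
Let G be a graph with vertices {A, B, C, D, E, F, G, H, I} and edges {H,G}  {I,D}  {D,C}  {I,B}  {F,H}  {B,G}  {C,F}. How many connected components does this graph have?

E is isolated — a component by itself.
A is isolated — a component by itself.
Starting from B we can reach B, C, D, F, G, H, I. That is one component of size 7.
Total: 3 components.

3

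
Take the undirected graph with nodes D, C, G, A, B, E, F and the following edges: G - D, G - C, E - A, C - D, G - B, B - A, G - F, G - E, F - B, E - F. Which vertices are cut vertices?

G

Removing G increases the component count from 1 to 2, so G is a cut vertex.
By contrast removing D leaves 1 component; it is not a cut vertex. No other vertex is a cut vertex either.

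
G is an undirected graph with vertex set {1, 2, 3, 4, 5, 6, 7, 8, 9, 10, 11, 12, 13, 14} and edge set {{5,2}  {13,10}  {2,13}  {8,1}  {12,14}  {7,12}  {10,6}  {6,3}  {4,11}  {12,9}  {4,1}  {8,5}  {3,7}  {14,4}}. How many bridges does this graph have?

The edges on the cycle 8-5-2-13-10-6-3-7-12-14-4-1-8 are not bridges since each lies on that cycle.
But removing 12–9 disconnects 12 from 9; removing 4–11 disconnects 4 from 11 — these are bridges.
That makes 2 bridges.

2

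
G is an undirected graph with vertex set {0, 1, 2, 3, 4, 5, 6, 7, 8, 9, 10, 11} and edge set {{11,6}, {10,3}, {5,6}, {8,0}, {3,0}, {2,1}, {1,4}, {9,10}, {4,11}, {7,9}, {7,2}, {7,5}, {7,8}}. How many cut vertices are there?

1

Removing 7 increases the component count from 1 to 2, so 7 is a cut vertex.
By contrast removing 3 leaves 1 component; it is not a cut vertex. No other vertex is a cut vertex either.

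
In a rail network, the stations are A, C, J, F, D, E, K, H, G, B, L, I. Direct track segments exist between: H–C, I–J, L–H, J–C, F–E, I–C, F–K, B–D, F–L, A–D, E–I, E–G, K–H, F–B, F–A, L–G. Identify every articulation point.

F

Removing F increases the component count from 1 to 2, so F is a cut vertex.
By contrast removing G leaves 1 component; it is not a cut vertex. No other vertex is a cut vertex either.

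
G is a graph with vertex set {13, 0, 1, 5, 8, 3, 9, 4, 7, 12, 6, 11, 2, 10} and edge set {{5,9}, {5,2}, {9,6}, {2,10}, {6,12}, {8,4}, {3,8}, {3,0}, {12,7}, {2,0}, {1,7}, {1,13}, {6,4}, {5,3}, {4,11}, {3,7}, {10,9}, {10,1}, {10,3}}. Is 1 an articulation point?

Yes

Deleting 1 raises the number of components from 1 to 2, so 1 is a cut vertex.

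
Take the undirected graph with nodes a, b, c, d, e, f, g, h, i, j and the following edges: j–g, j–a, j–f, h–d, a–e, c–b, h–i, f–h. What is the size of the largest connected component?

Starting from b we can reach b, c. That is one component of size 2.
Starting from a we can reach a, d, e, f, g, h, i, j. That is one component of size 8.
The largest has 8 vertices.

8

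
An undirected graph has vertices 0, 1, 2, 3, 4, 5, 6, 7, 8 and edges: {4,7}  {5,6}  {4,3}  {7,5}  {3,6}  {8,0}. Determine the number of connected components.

2 is isolated — a component by itself.
1 is isolated — a component by itself.
Starting from 0 we can reach 0, 8. That is one component of size 2.
Starting from 3 we can reach 3, 4, 5, 6, 7. That is one component of size 5.
Total: 4 components.

4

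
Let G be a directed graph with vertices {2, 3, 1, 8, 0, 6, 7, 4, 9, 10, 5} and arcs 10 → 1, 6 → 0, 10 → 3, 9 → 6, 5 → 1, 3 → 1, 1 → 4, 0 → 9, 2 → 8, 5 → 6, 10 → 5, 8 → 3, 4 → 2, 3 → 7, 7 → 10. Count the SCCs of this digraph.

2

{1, 2, 3, 4, 5, 7, 8, 10} are all mutually reachable — one SCC of size 8.
{0, 6, 9} are all mutually reachable — one SCC of size 3.
That gives 2 strongly connected components.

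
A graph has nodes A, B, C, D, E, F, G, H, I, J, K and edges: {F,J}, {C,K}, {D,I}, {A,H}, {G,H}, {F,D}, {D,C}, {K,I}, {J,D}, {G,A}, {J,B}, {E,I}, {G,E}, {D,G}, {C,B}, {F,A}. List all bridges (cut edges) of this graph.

The edges on the cycle F-J-B-C-D-F are not bridges since each lies on that cycle.
Every edge lies on some cycle, so there are no bridges.

none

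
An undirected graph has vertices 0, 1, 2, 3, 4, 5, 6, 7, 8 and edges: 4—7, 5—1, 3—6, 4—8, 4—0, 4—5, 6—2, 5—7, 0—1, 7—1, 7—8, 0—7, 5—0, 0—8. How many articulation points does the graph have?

1

Removing 6 increases the component count from 2 to 3, so 6 is a cut vertex.
By contrast removing 5 leaves 2 components; it is not a cut vertex. No other vertex is a cut vertex either.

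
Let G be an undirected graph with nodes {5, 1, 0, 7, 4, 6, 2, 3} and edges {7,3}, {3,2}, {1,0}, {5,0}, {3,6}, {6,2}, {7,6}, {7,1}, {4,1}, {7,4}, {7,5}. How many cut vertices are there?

1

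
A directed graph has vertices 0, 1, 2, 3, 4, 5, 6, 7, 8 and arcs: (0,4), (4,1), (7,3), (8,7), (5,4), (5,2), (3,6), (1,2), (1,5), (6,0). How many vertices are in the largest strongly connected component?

3

{1, 4, 5} are all mutually reachable — one SCC of size 3.
{0} is an SCC by itself.
{8} is an SCC by itself.
{3} is an SCC by itself.
{6} is an SCC by itself.
(and 2 more singleton SCCs)
The largest has 3 vertices.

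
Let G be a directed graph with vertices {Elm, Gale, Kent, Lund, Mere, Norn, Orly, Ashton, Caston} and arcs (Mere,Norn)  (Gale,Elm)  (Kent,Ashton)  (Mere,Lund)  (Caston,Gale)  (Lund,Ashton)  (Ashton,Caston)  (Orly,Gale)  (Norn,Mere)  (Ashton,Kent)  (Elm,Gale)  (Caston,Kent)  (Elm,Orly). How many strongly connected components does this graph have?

{Elm, Gale, Orly} are all mutually reachable — one SCC of size 3.
{Kent, Ashton, Caston} are all mutually reachable — one SCC of size 3.
{Mere, Norn} are all mutually reachable — one SCC of size 2.
{Lund} is an SCC by itself.
That gives 4 strongly connected components.

4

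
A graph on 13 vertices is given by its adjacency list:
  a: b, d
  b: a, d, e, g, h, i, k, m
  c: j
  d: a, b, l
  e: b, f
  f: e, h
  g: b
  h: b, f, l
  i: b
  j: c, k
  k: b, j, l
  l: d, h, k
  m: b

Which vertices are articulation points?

b, j, k

Removing b increases the component count from 1 to 4, so b is a cut vertex.
Removing j increases the component count from 1 to 2, so j is a cut vertex.
Removing k increases the component count from 1 to 2, so k is a cut vertex.
By contrast removing g leaves 1 component; it is not a cut vertex. No other vertex is a cut vertex either.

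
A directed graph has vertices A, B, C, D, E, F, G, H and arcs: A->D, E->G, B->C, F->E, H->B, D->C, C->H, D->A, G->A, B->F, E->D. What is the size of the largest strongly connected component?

8

{A, B, C, D, E, F, G, H} are all mutually reachable — one SCC of size 8.
The largest has 8 vertices.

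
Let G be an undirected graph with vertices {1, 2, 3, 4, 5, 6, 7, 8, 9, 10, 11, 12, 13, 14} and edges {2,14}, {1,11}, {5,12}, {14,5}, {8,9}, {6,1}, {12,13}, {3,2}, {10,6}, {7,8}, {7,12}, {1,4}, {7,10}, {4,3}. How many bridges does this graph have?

4

The edges on the cycle 7-10-6-1-4-3-2-14-5-12-7 are not bridges since each lies on that cycle.
But removing 8–9 disconnects 8 from 9; removing 12–13 disconnects 12 from 13; removing 7–8 disconnects 7 from 8; removing 11–1 disconnects 11 from 1 — these are bridges.
That makes 4 bridges.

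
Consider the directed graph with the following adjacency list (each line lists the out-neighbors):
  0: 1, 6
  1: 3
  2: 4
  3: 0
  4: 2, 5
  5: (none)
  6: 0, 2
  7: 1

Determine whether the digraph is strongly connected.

No

There is no directed path from 3 to 7, so the graph is not strongly connected.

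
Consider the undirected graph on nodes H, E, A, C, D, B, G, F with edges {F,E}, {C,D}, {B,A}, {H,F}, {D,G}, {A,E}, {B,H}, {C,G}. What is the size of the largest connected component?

5

Starting from C we can reach C, D, G. That is one component of size 3.
Starting from A we can reach A, B, E, F, H. That is one component of size 5.
The largest has 5 vertices.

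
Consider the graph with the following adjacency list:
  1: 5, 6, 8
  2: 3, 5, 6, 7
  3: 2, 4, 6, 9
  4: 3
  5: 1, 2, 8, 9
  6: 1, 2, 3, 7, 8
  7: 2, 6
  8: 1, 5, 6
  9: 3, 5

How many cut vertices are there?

Removing 3 increases the component count from 1 to 2, so 3 is a cut vertex.
By contrast removing 6 leaves 1 component; it is not a cut vertex. No other vertex is a cut vertex either.

1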